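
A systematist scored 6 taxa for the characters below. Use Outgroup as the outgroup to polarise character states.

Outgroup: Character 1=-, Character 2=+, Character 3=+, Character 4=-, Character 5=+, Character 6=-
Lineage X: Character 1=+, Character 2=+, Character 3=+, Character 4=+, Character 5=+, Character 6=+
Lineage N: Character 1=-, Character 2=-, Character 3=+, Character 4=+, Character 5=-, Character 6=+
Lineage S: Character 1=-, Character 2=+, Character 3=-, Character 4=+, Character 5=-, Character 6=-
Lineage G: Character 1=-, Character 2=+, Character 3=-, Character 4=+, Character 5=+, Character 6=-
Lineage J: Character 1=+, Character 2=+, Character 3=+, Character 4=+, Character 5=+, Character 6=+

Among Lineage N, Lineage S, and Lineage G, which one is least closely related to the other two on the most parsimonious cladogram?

Character polarity is set by the outgroup: the derived state is whichever differs from the outgroup's state, so for Character 2, Character 3, Character 5 the derived state is '-', and for the remaining characters it is '+'.
Character 1: derived state '+' in Lineage J and Lineage X only — synapomorphy for {Lineage J, Lineage X}.
Character 2: derived state '-' in Lineage N only — an autapomorphy, so it tells us nothing about relationships among taxa.
Character 3 (derived state '-') is shared by Lineage G and Lineage S — a synapomorphy uniting that clade.
All ingroup taxa share the derived state '+' for Character 4; it defines the ingroup but does not resolve relationships within it.
Character 5 groups Lineage N and Lineage S, which is incompatible with the clades supported by the remaining characters; treating it as convergent (homoplasy) costs fewer steps than any alternative tree.
Only Lineage J, Lineage N, and Lineage X show the derived state '+' for Character 6, supporting them as a clade.
Most parsimonious ingroup topology: (((Lineage X,Lineage J),Lineage N),(Lineage S,Lineage G)).
Lineage S and Lineage G share a more recent common ancestor with each other than either does with Lineage N, so Lineage N is the least closely related of the three.

Lineage N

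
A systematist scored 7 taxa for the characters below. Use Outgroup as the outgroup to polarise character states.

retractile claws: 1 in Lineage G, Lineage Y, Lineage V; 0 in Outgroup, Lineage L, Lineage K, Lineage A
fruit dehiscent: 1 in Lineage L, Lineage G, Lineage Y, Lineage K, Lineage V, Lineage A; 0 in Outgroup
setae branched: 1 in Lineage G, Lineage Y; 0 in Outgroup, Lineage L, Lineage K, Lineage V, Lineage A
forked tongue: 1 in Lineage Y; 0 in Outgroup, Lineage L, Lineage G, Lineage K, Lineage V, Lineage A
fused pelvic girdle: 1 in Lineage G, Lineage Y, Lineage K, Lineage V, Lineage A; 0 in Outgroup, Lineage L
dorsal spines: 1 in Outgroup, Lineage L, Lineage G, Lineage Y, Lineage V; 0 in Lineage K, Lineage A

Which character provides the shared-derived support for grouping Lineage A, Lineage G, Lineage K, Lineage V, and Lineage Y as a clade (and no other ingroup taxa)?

fused pelvic girdle

Character polarity is set by the outgroup: the derived state is whichever differs from the outgroup's state, so for dorsal spines the derived state is '0', and for the remaining characters it is '1'.
Only Lineage G, Lineage V, and Lineage Y show the derived state '1' for retractile claws, supporting them as a clade.
fruit dehiscent (derived state '1') is shared by all ingroup taxa — unites the whole ingroup.
setae branched: derived state '1' in Lineage G and Lineage Y only — synapomorphy for {Lineage G, Lineage Y}.
forked tongue: derived state '1' in Lineage Y only — an autapomorphy, so it tells us nothing about relationships among taxa.
fused pelvic girdle: derived state '1' in Lineage A, Lineage G, Lineage K, Lineage V, and Lineage Y only — synapomorphy for {Lineage A, Lineage G, Lineage K, Lineage V, Lineage Y}.
Only Lineage A and Lineage K show the derived state '0' for dorsal spines, supporting them as a clade.
Most parsimonious ingroup topology: (Lineage L,(((Lineage G,Lineage Y),Lineage V),(Lineage K,Lineage A))).
The clade {Lineage A, Lineage G, Lineage K, Lineage V, Lineage Y} is supported by fused pelvic girdle: its derived state '1' occurs in exactly those taxa and in no other taxon (including the outgroup).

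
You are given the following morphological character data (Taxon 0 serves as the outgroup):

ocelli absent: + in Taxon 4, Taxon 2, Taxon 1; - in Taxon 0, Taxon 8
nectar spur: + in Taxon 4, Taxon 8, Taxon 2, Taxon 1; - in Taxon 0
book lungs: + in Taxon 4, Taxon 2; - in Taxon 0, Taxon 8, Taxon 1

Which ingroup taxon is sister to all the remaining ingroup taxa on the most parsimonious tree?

The outgroup has state '-' for every character, so '+' is the derived state throughout.
ocelli absent (derived state '+') is shared by Taxon 1, Taxon 2, and Taxon 4 — a synapomorphy uniting that clade.
nectar spur (derived state '+') is shared by all ingroup taxa — unites the whole ingroup.
Only Taxon 2 and Taxon 4 show the derived state '+' for book lungs, supporting them as a clade.
Most parsimonious ingroup topology: (((Taxon 4,Taxon 2),Taxon 1),Taxon 8).
Taxon 8 is sister to the clade containing all other ingroup taxa, so it is the earliest-diverging (most basal) ingroup lineage.

Taxon 8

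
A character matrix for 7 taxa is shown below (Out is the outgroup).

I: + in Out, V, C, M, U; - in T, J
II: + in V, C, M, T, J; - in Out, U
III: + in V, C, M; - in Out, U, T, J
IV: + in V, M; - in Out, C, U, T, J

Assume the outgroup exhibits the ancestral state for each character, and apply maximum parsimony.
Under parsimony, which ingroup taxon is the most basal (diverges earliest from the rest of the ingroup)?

Character polarity is set by the outgroup: the derived state is whichever differs from the outgroup's state, so for I the derived state is '-', and for the remaining characters it is '+'.
I: derived state '-' in J and T only — synapomorphy for {J, T}.
Only C, J, M, T, and V show the derived state '+' for II, supporting them as a clade.
III: derived state '+' in C, M, and V only — synapomorphy for {C, M, V}.
IV (derived state '+') is shared by M and V — a synapomorphy uniting that clade.
Most parsimonious ingroup topology: ((((V,M),C),(T,J)),U).
U is sister to the clade containing all other ingroup taxa, so it is the earliest-diverging (most basal) ingroup lineage.

U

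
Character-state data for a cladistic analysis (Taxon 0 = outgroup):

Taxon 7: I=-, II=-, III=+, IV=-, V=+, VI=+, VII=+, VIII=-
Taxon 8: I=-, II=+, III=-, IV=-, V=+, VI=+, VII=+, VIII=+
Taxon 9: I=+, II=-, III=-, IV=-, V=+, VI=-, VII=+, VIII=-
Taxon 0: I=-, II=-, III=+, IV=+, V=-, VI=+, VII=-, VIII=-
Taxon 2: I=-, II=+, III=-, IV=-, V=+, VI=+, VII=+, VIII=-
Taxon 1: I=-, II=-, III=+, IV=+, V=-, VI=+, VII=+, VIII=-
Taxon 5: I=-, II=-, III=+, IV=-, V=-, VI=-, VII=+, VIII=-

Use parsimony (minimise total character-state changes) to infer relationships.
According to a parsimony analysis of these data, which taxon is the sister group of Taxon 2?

Character polarity is set by the outgroup: the derived state is whichever differs from the outgroup's state, so for III, IV, VI the derived state is '-', and for the remaining characters it is '+'.
I: derived state '+' in Taxon 9 only — an autapomorphy, so it tells us nothing about relationships among taxa.
Only Taxon 2 and Taxon 8 show the derived state '+' for II, supporting them as a clade.
III: derived state '-' in Taxon 2, Taxon 8, and Taxon 9 only — synapomorphy for {Taxon 2, Taxon 8, Taxon 9}.
Only Taxon 2, Taxon 5, Taxon 7, Taxon 8, and Taxon 9 show the derived state '-' for IV, supporting them as a clade.
Only Taxon 2, Taxon 7, Taxon 8, and Taxon 9 show the derived state '+' for V, supporting them as a clade.
VI groups Taxon 5 and Taxon 9, which is incompatible with the clades supported by the remaining characters; treating it as convergent (homoplasy) costs fewer steps than any alternative tree.
All ingroup taxa share the derived state '+' for VII; it defines the ingroup but does not resolve relationships within it.
VIII: derived state '+' in Taxon 8 only — an autapomorphy, so it tells us nothing about relationships among taxa.
Most parsimonious ingroup topology: ((((Taxon 9,(Taxon 8,Taxon 2)),Taxon 7),Taxon 5),Taxon 1).
Taxon 2 and Taxon 8 form a cherry on this tree, so they are sister taxa.

Taxon 8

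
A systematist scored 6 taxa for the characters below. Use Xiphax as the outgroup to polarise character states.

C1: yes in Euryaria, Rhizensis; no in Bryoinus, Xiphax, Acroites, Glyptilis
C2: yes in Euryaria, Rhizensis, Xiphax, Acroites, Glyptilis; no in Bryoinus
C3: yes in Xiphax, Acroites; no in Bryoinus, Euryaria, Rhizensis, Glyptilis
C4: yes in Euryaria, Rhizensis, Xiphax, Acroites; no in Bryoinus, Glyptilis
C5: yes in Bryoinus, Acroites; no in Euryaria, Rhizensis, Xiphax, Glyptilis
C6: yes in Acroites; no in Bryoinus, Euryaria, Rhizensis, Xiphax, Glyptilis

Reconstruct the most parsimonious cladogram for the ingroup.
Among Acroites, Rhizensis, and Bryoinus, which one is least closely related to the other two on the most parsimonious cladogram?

Character polarity is set by the outgroup: the derived state is whichever differs from the outgroup's state, so for C2, C3, C4 the derived state is 'no', and for the remaining characters it is 'yes'.
C1 (derived state 'yes') is shared by Euryaria and Rhizensis — a synapomorphy uniting that clade.
C2: derived state 'no' in Bryoinus only — an autapomorphy, so it tells us nothing about relationships among taxa.
C3 (derived state 'no') is shared by Bryoinus, Euryaria, Glyptilis, and Rhizensis — a synapomorphy uniting that clade.
Only Bryoinus and Glyptilis show the derived state 'no' for C4, supporting them as a clade.
C5 groups Acroites and Bryoinus, which is incompatible with the clades supported by the remaining characters; treating it as convergent (homoplasy) costs fewer steps than any alternative tree.
C6: derived state 'yes' in Acroites only — an autapomorphy, so it tells us nothing about relationships among taxa.
Most parsimonious ingroup topology: (((Euryaria,Rhizensis),(Bryoinus,Glyptilis)),Acroites).
Bryoinus and Rhizensis share a more recent common ancestor with each other than either does with Acroites, so Acroites is the least closely related of the three.

Acroites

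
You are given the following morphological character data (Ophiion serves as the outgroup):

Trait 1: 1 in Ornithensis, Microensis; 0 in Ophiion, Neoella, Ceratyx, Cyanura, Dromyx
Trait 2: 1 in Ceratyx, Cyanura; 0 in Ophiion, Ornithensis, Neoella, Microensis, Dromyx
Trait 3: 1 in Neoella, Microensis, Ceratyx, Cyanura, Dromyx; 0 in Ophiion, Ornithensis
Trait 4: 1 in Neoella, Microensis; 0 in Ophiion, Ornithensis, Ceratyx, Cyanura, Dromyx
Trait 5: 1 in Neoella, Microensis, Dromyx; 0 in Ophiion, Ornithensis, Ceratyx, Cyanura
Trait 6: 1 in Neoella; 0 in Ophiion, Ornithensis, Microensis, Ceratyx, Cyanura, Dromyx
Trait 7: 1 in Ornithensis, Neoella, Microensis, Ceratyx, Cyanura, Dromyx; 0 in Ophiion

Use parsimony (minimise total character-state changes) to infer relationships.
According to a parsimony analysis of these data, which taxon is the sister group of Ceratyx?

The outgroup has state '0' for every character, so '1' is the derived state throughout.
Trait 1 (state '1') occurs in Microensis and Ornithensis but conflicts with the nesting implied by the other characters — most parsimoniously interpreted as homoplasy.
Only Ceratyx and Cyanura show the derived state '1' for Trait 2, supporting them as a clade.
Trait 3: derived state '1' in Ceratyx, Cyanura, Dromyx, Microensis, and Neoella only — synapomorphy for {Ceratyx, Cyanura, Dromyx, Microensis, Neoella}.
Only Microensis and Neoella show the derived state '1' for Trait 4, supporting them as a clade.
Only Dromyx, Microensis, and Neoella show the derived state '1' for Trait 5, supporting them as a clade.
Trait 6 (derived state '1') is unique to Neoella (autapomorphy; uninformative for grouping).
All ingroup taxa share the derived state '1' for Trait 7; it defines the ingroup but does not resolve relationships within it.
Most parsimonious ingroup topology: (Ornithensis,(((Neoella,Microensis),Dromyx),(Ceratyx,Cyanura))).
Ceratyx and Cyanura form a cherry on this tree, so they are sister taxa.

Cyanura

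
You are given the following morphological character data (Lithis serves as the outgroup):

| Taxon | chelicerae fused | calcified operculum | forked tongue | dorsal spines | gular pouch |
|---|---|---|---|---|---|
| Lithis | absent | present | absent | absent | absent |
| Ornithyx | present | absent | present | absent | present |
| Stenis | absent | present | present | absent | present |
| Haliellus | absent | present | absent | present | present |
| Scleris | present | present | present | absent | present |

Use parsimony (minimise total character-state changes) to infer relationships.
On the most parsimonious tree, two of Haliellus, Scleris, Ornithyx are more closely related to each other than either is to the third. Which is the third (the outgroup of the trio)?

Character polarity is set by the outgroup: the derived state is whichever differs from the outgroup's state, so for calcified operculum the derived state is 'absent', and for the remaining characters it is 'present'.
chelicerae fused (derived state 'present') is shared by Ornithyx and Scleris — a synapomorphy uniting that clade.
calcified operculum: derived state 'absent' in Ornithyx only — an autapomorphy, so it tells us nothing about relationships among taxa.
Only Ornithyx, Scleris, and Stenis show the derived state 'present' for forked tongue, supporting them as a clade.
dorsal spines: derived state 'present' in Haliellus only — an autapomorphy, so it tells us nothing about relationships among taxa.
gular pouch (derived state 'present') is shared by all ingroup taxa — unites the whole ingroup.
Most parsimonious ingroup topology: (((Ornithyx,Scleris),Stenis),Haliellus).
Scleris and Ornithyx share a more recent common ancestor with each other than either does with Haliellus, so Haliellus is the least closely related of the three.

Haliellus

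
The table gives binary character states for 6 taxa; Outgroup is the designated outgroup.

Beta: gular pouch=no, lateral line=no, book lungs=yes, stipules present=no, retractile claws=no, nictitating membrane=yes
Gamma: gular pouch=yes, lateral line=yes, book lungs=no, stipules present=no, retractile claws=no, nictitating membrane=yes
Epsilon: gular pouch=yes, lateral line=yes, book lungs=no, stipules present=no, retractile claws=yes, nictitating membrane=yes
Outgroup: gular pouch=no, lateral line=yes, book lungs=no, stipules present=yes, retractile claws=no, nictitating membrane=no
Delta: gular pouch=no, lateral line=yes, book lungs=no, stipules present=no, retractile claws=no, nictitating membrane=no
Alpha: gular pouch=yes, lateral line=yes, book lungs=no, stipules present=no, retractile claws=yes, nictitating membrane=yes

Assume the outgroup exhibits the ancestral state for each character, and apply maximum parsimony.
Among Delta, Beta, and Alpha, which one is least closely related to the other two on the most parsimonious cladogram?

Delta

Character polarity is set by the outgroup: the derived state is whichever differs from the outgroup's state, so for lateral line, stipules present the derived state is 'no', and for the remaining characters it is 'yes'.
Only Alpha, Epsilon, and Gamma show the derived state 'yes' for gular pouch, supporting them as a clade.
lateral line: derived state 'no' in Beta only — an autapomorphy, so it tells us nothing about relationships among taxa.
book lungs (derived state 'yes') is unique to Beta (autapomorphy; uninformative for grouping).
All ingroup taxa share the derived state 'no' for stipules present; it defines the ingroup but does not resolve relationships within it.
Only Alpha and Epsilon show the derived state 'yes' for retractile claws, supporting them as a clade.
nictitating membrane: derived state 'yes' in Alpha, Beta, Epsilon, and Gamma only — synapomorphy for {Alpha, Beta, Epsilon, Gamma}.
Most parsimonious ingroup topology: (((Gamma,(Epsilon,Alpha)),Beta),Delta).
Beta and Alpha share a more recent common ancestor with each other than either does with Delta, so Delta is the least closely related of the three.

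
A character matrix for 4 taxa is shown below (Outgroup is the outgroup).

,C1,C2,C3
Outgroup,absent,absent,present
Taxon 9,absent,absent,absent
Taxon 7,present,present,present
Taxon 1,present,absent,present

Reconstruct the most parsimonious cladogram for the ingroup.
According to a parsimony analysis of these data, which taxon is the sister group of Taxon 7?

Character polarity is set by the outgroup: the derived state is whichever differs from the outgroup's state, so for C3 the derived state is 'absent', and for the remaining characters it is 'present'.
Only Taxon 1 and Taxon 7 show the derived state 'present' for C1, supporting them as a clade.
C2: derived state 'present' in Taxon 7 only — an autapomorphy, so it tells us nothing about relationships among taxa.
C3: derived state 'absent' in Taxon 9 only — an autapomorphy, so it tells us nothing about relationships among taxa.
Most parsimonious ingroup topology: (Taxon 9,(Taxon 7,Taxon 1)).
Taxon 7 and Taxon 1 form a cherry on this tree, so they are sister taxa.

Taxon 1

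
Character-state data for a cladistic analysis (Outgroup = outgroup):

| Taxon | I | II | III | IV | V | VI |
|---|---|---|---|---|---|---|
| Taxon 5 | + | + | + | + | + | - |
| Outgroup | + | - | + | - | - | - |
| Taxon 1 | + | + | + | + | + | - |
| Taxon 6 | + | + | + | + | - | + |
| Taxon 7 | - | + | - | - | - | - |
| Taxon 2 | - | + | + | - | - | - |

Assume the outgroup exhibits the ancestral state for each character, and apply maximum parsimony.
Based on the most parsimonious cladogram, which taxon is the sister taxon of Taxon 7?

Taxon 2

Character polarity is set by the outgroup: the derived state is whichever differs from the outgroup's state, so for I, III the derived state is '-', and for the remaining characters it is '+'.
I: derived state '-' in Taxon 2 and Taxon 7 only — synapomorphy for {Taxon 2, Taxon 7}.
II (derived state '+') is shared by all ingroup taxa — unites the whole ingroup.
III (derived state '-') is unique to Taxon 7 (autapomorphy; uninformative for grouping).
Only Taxon 1, Taxon 5, and Taxon 6 show the derived state '+' for IV, supporting them as a clade.
V (derived state '+') is shared by Taxon 1 and Taxon 5 — a synapomorphy uniting that clade.
VI: derived state '+' in Taxon 6 only — an autapomorphy, so it tells us nothing about relationships among taxa.
Most parsimonious ingroup topology: (((Taxon 1,Taxon 5),Taxon 6),(Taxon 7,Taxon 2)).
Taxon 7 and Taxon 2 form a cherry on this tree, so they are sister taxa.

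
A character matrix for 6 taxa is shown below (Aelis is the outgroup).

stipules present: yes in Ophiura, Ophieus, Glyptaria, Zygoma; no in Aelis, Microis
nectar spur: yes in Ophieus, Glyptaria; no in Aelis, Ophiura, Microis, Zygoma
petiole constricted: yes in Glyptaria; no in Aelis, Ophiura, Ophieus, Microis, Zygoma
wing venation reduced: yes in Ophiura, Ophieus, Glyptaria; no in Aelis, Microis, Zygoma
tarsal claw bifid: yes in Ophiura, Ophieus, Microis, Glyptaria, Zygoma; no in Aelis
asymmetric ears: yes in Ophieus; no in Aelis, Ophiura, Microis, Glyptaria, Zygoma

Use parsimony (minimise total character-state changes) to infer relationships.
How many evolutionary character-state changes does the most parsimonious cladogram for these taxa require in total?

6

The outgroup has state 'no' for every character, so 'yes' is the derived state throughout.
stipules present: derived state 'yes' in Glyptaria, Ophieus, Ophiura, and Zygoma only — synapomorphy for {Glyptaria, Ophieus, Ophiura, Zygoma}.
Only Glyptaria and Ophieus show the derived state 'yes' for nectar spur, supporting them as a clade.
petiole constricted (derived state 'yes') is unique to Glyptaria (autapomorphy; uninformative for grouping).
Only Glyptaria, Ophieus, and Ophiura show the derived state 'yes' for wing venation reduced, supporting them as a clade.
tarsal claw bifid (derived state 'yes') is shared by all ingroup taxa — unites the whole ingroup.
asymmetric ears (derived state 'yes') is unique to Ophieus (autapomorphy; uninformative for grouping).
Most parsimonious ingroup topology: (((Ophiura,(Ophieus,Glyptaria)),Zygoma),Microis).
Changes per character on this tree: stipules present: 1; nectar spur: 1; petiole constricted: 1; wing venation reduced: 1; tarsal claw bifid: 1; asymmetric ears: 1.
Total = 6.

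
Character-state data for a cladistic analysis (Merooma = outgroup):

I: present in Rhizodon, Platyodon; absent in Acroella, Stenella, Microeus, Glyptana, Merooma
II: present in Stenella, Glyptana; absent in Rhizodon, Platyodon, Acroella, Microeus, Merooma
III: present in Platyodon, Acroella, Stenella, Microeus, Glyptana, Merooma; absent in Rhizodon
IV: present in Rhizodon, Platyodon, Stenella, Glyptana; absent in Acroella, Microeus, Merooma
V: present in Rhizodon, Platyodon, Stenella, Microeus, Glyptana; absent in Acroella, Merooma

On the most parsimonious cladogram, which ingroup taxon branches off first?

Acroella

Character polarity is set by the outgroup: the derived state is whichever differs from the outgroup's state, so for III the derived state is 'absent', and for the remaining characters it is 'present'.
Only Platyodon and Rhizodon show the derived state 'present' for I, supporting them as a clade.
II (derived state 'present') is shared by Glyptana and Stenella — a synapomorphy uniting that clade.
III: derived state 'absent' in Rhizodon only — an autapomorphy, so it tells us nothing about relationships among taxa.
Only Glyptana, Platyodon, Rhizodon, and Stenella show the derived state 'present' for IV, supporting them as a clade.
Only Glyptana, Microeus, Platyodon, Rhizodon, and Stenella show the derived state 'present' for V, supporting them as a clade.
Most parsimonious ingroup topology: ((((Platyodon,Rhizodon),(Stenella,Glyptana)),Microeus),Acroella).
Acroella is sister to the clade containing all other ingroup taxa, so it is the earliest-diverging (most basal) ingroup lineage.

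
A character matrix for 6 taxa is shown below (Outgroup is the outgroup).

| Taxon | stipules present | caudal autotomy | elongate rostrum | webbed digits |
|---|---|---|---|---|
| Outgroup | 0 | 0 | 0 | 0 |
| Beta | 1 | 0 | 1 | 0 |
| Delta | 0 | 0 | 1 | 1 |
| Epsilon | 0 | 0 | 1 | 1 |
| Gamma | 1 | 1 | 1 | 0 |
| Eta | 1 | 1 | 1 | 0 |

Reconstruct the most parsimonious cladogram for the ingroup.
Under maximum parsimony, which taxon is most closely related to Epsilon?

Delta

The outgroup has state '0' for every character, so '1' is the derived state throughout.
stipules present (derived state '1') is shared by Beta, Eta, and Gamma — a synapomorphy uniting that clade.
caudal autotomy (derived state '1') is shared by Eta and Gamma — a synapomorphy uniting that clade.
elongate rostrum (derived state '1') is shared by all ingroup taxa — unites the whole ingroup.
webbed digits: derived state '1' in Delta and Epsilon only — synapomorphy for {Delta, Epsilon}.
Most parsimonious ingroup topology: ((Beta,(Gamma,Eta)),(Delta,Epsilon)).
Epsilon and Delta form a cherry on this tree, so they are sister taxa.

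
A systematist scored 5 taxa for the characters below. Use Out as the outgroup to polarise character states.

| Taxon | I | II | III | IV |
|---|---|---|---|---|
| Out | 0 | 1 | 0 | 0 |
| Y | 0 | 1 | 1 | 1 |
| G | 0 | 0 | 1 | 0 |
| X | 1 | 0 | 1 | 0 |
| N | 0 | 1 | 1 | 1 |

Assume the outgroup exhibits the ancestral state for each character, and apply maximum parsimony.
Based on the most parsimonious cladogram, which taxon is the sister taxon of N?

Y

Character polarity is set by the outgroup: the derived state is whichever differs from the outgroup's state, so for II the derived state is '0', and for the remaining characters it is '1'.
I (derived state '1') is unique to X (autapomorphy; uninformative for grouping).
Only G and X show the derived state '0' for II, supporting them as a clade.
All ingroup taxa share the derived state '1' for III; it defines the ingroup but does not resolve relationships within it.
IV (derived state '1') is shared by N and Y — a synapomorphy uniting that clade.
Most parsimonious ingroup topology: ((Y,N),(G,X)).
N and Y form a cherry on this tree, so they are sister taxa.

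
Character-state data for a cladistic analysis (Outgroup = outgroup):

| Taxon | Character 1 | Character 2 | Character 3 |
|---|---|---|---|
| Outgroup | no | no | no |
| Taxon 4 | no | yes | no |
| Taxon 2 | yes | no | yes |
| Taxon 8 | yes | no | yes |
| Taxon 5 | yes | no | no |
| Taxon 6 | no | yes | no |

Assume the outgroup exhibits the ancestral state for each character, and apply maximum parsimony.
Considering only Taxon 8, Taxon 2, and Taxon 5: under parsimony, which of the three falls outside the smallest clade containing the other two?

The outgroup has state 'no' for every character, so 'yes' is the derived state throughout.
Only Taxon 2, Taxon 5, and Taxon 8 show the derived state 'yes' for Character 1, supporting them as a clade.
Character 2: derived state 'yes' in Taxon 4 and Taxon 6 only — synapomorphy for {Taxon 4, Taxon 6}.
Character 3 (derived state 'yes') is shared by Taxon 2 and Taxon 8 — a synapomorphy uniting that clade.
Most parsimonious ingroup topology: ((Taxon 4,Taxon 6),((Taxon 2,Taxon 8),Taxon 5)).
Taxon 2 and Taxon 8 share a more recent common ancestor with each other than either does with Taxon 5, so Taxon 5 is the least closely related of the three.

Taxon 5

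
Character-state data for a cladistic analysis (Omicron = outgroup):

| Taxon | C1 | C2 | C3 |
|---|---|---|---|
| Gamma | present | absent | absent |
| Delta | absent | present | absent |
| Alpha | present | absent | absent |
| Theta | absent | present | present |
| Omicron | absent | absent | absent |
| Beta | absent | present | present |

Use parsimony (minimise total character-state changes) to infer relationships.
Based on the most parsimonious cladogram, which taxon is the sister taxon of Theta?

Beta

The outgroup has state 'absent' for every character, so 'present' is the derived state throughout.
C1: derived state 'present' in Alpha and Gamma only — synapomorphy for {Alpha, Gamma}.
C2 (derived state 'present') is shared by Beta, Delta, and Theta — a synapomorphy uniting that clade.
Only Beta and Theta show the derived state 'present' for C3, supporting them as a clade.
Most parsimonious ingroup topology: ((Gamma,Alpha),((Beta,Theta),Delta)).
Theta and Beta form a cherry on this tree, so they are sister taxa.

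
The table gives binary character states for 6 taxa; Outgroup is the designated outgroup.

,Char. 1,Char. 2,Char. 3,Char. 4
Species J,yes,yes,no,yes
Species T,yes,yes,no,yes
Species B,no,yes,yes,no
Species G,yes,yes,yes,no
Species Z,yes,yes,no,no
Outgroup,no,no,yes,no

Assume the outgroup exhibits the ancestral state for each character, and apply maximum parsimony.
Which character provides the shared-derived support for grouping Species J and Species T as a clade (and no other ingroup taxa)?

Character polarity is set by the outgroup: the derived state is whichever differs from the outgroup's state, so for Char. 3 the derived state is 'no', and for the remaining characters it is 'yes'.
Char. 1: derived state 'yes' in Species G, Species J, Species T, and Species Z only — synapomorphy for {Species G, Species J, Species T, Species Z}.
All ingroup taxa share the derived state 'yes' for Char. 2; it defines the ingroup but does not resolve relationships within it.
Only Species J, Species T, and Species Z show the derived state 'no' for Char. 3, supporting them as a clade.
Char. 4: derived state 'yes' in Species J and Species T only — synapomorphy for {Species J, Species T}.
Most parsimonious ingroup topology: (((Species Z,(Species J,Species T)),Species G),Species B).
The clade {Species J, Species T} is supported by Char. 4: its derived state 'yes' occurs in exactly those taxa and in no other taxon (including the outgroup).

Char. 4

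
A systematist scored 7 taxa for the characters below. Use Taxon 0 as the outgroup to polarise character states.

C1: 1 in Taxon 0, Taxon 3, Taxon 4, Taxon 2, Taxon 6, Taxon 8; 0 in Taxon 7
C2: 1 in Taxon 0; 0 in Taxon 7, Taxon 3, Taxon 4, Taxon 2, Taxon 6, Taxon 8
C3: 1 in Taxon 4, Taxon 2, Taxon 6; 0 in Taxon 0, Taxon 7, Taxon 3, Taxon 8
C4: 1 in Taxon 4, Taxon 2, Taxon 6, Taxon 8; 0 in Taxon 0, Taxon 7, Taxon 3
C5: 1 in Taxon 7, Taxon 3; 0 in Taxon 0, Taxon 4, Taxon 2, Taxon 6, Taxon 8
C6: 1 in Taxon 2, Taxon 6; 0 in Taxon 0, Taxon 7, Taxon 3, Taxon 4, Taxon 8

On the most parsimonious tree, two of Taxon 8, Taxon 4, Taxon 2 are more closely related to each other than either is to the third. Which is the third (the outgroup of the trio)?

Character polarity is set by the outgroup: the derived state is whichever differs from the outgroup's state, so for C1, C2 the derived state is '0', and for the remaining characters it is '1'.
C1 (derived state '0') is unique to Taxon 7 (autapomorphy; uninformative for grouping).
All ingroup taxa share the derived state '0' for C2; it defines the ingroup but does not resolve relationships within it.
C3: derived state '1' in Taxon 2, Taxon 4, and Taxon 6 only — synapomorphy for {Taxon 2, Taxon 4, Taxon 6}.
Only Taxon 2, Taxon 4, Taxon 6, and Taxon 8 show the derived state '1' for C4, supporting them as a clade.
C5 (derived state '1') is shared by Taxon 3 and Taxon 7 — a synapomorphy uniting that clade.
Only Taxon 2 and Taxon 6 show the derived state '1' for C6, supporting them as a clade.
Most parsimonious ingroup topology: ((Taxon 7,Taxon 3),((Taxon 4,(Taxon 2,Taxon 6)),Taxon 8)).
Taxon 4 and Taxon 2 share a more recent common ancestor with each other than either does with Taxon 8, so Taxon 8 is the least closely related of the three.

Taxon 8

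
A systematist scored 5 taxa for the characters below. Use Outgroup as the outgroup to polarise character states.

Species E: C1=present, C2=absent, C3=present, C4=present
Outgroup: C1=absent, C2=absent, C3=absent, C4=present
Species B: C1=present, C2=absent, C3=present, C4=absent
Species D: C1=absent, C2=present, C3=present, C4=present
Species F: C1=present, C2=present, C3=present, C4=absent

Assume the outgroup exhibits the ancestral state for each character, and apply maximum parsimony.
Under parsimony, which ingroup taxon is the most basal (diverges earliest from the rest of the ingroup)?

Character polarity is set by the outgroup: the derived state is whichever differs from the outgroup's state, so for C4 the derived state is 'absent', and for the remaining characters it is 'present'.
C1: derived state 'present' in Species B, Species E, and Species F only — synapomorphy for {Species B, Species E, Species F}.
C2 groups Species D and Species F, which is incompatible with the clades supported by the remaining characters; treating it as convergent (homoplasy) costs fewer steps than any alternative tree.
C3 (derived state 'present') is shared by all ingroup taxa — unites the whole ingroup.
Only Species B and Species F show the derived state 'absent' for C4, supporting them as a clade.
Most parsimonious ingroup topology: ((Species E,(Species F,Species B)),Species D).
Species D is sister to the clade containing all other ingroup taxa, so it is the earliest-diverging (most basal) ingroup lineage.

Species D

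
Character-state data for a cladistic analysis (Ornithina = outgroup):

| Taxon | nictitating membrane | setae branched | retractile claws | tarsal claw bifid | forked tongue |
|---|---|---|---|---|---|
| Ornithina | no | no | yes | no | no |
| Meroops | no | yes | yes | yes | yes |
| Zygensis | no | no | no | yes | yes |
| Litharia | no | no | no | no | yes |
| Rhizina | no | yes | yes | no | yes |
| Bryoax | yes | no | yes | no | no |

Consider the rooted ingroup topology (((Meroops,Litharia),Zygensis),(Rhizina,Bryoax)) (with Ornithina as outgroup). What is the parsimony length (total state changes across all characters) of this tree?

9

Map each character onto (((Meroops,Litharia),Zygensis),(Rhizina,Bryoax)) (rooted by Ornithina) and count the minimum state changes it requires (Fitch parsimony):
nictitating membrane: 1; setae branched: 2; retractile claws: 2; tarsal claw bifid: 2; forked tongue: 2.
Total tree length = 9.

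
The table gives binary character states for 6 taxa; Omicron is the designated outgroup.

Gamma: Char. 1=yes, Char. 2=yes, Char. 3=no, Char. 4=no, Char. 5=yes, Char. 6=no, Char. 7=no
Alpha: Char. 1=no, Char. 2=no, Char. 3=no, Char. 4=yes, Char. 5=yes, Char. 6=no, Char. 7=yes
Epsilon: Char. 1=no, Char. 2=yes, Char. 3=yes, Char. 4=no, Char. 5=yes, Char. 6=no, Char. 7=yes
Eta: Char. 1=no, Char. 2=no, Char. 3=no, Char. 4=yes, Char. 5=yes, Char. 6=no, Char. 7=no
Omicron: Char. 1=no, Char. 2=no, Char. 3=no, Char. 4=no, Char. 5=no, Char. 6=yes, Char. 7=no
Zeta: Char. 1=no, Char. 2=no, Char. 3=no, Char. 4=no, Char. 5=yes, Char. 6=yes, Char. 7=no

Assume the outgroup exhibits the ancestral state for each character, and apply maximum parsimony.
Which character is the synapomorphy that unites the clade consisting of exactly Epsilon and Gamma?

Char. 2

Character polarity is set by the outgroup: the derived state is whichever differs from the outgroup's state, so for Char. 6 the derived state is 'no', and for the remaining characters it is 'yes'.
Char. 1: derived state 'yes' in Gamma only — an autapomorphy, so it tells us nothing about relationships among taxa.
Only Epsilon and Gamma show the derived state 'yes' for Char. 2, supporting them as a clade.
Char. 3 (derived state 'yes') is unique to Epsilon (autapomorphy; uninformative for grouping).
Char. 4: derived state 'yes' in Alpha and Eta only — synapomorphy for {Alpha, Eta}.
Char. 5 (derived state 'yes') is shared by all ingroup taxa — unites the whole ingroup.
Char. 6 (derived state 'no') is shared by Alpha, Epsilon, Eta, and Gamma — a synapomorphy uniting that clade.
Char. 7 (state 'yes') occurs in Alpha and Epsilon but conflicts with the nesting implied by the other characters — most parsimoniously interpreted as homoplasy.
Most parsimonious ingroup topology: (((Eta,Alpha),(Epsilon,Gamma)),Zeta).
The clade {Epsilon, Gamma} is supported by Char. 2: its derived state 'yes' occurs in exactly those taxa and in no other taxon (including the outgroup).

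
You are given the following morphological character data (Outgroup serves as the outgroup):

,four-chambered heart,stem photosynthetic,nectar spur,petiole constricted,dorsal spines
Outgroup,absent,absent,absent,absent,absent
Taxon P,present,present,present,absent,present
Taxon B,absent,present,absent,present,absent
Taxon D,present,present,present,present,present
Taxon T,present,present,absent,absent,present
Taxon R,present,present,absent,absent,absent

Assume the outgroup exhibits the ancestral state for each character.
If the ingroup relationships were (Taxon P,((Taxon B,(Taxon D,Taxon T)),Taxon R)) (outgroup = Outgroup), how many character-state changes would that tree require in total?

9

Map each character onto (Taxon P,((Taxon B,(Taxon D,Taxon T)),Taxon R)) (rooted by Outgroup) and count the minimum state changes it requires (Fitch parsimony):
four-chambered heart: 2; stem photosynthetic: 1; nectar spur: 2; petiole constricted: 2; dorsal spines: 2.
Total tree length = 9.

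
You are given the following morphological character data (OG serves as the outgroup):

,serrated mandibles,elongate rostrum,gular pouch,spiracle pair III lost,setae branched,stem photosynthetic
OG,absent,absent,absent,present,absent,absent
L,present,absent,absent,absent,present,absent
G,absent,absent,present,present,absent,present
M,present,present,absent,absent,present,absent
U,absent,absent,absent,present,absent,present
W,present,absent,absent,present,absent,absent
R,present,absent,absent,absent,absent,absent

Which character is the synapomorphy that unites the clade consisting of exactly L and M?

setae branched

Character polarity is set by the outgroup: the derived state is whichever differs from the outgroup's state, so for spiracle pair III lost the derived state is 'absent', and for the remaining characters it is 'present'.
Only L, M, R, and W show the derived state 'present' for serrated mandibles, supporting them as a clade.
elongate rostrum (derived state 'present') is unique to M (autapomorphy; uninformative for grouping).
gular pouch: derived state 'present' in G only — an autapomorphy, so it tells us nothing about relationships among taxa.
Only L, M, and R show the derived state 'absent' for spiracle pair III lost, supporting them as a clade.
Only L and M show the derived state 'present' for setae branched, supporting them as a clade.
Only G and U show the derived state 'present' for stem photosynthetic, supporting them as a clade.
Most parsimonious ingroup topology: ((((L,M),R),W),(G,U)).
The clade {L, M} is supported by setae branched: its derived state 'present' occurs in exactly those taxa and in no other taxon (including the outgroup).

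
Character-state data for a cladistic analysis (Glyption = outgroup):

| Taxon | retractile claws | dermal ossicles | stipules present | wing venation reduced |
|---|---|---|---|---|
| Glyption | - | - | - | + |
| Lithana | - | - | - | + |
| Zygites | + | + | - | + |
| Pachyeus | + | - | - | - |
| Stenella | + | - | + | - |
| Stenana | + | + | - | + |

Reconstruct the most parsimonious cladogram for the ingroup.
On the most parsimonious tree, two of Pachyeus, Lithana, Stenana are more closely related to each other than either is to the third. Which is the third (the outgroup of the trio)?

Character polarity is set by the outgroup: the derived state is whichever differs from the outgroup's state, so for wing venation reduced the derived state is '-', and for the remaining characters it is '+'.
retractile claws (derived state '+') is shared by Pachyeus, Stenana, Stenella, and Zygites — a synapomorphy uniting that clade.
dermal ossicles (derived state '+') is shared by Stenana and Zygites — a synapomorphy uniting that clade.
stipules present: derived state '+' in Stenella only — an autapomorphy, so it tells us nothing about relationships among taxa.
wing venation reduced (derived state '-') is shared by Pachyeus and Stenella — a synapomorphy uniting that clade.
Most parsimonious ingroup topology: (Lithana,((Zygites,Stenana),(Pachyeus,Stenella))).
Pachyeus and Stenana share a more recent common ancestor with each other than either does with Lithana, so Lithana is the least closely related of the three.

Lithana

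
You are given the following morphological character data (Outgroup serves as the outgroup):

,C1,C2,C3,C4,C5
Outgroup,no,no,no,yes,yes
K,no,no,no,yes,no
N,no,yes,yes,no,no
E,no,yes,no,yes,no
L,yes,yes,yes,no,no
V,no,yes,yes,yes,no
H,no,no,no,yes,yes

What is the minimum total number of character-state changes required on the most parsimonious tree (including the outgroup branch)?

Character polarity is set by the outgroup: the derived state is whichever differs from the outgroup's state, so for C4, C5 the derived state is 'no', and for the remaining characters it is 'yes'.
C1 (derived state 'yes') is unique to L (autapomorphy; uninformative for grouping).
C2 (derived state 'yes') is shared by E, L, N, and V — a synapomorphy uniting that clade.
Only L, N, and V show the derived state 'yes' for C3, supporting them as a clade.
C4 (derived state 'no') is shared by L and N — a synapomorphy uniting that clade.
C5: derived state 'no' in E, K, L, N, and V only — synapomorphy for {E, K, L, N, V}.
Most parsimonious ingroup topology: ((K,(((N,L),V),E)),H).
Changes per character on this tree: C1: 1; C2: 1; C3: 1; C4: 1; C5: 1.
Total = 5.

5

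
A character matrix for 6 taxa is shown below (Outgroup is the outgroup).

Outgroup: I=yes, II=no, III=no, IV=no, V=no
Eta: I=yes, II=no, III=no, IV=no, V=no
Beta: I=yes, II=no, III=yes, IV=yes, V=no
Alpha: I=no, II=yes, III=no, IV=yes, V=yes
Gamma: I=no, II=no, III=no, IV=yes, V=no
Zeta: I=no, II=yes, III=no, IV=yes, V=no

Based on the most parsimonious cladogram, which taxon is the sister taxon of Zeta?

Character polarity is set by the outgroup: the derived state is whichever differs from the outgroup's state, so for I the derived state is 'no', and for the remaining characters it is 'yes'.
I (derived state 'no') is shared by Alpha, Gamma, and Zeta — a synapomorphy uniting that clade.
Only Alpha and Zeta show the derived state 'yes' for II, supporting them as a clade.
III: derived state 'yes' in Beta only — an autapomorphy, so it tells us nothing about relationships among taxa.
Only Alpha, Beta, Gamma, and Zeta show the derived state 'yes' for IV, supporting them as a clade.
V: derived state 'yes' in Alpha only — an autapomorphy, so it tells us nothing about relationships among taxa.
Most parsimonious ingroup topology: (Eta,(Beta,((Alpha,Zeta),Gamma))).
Zeta and Alpha form a cherry on this tree, so they are sister taxa.

Alpha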